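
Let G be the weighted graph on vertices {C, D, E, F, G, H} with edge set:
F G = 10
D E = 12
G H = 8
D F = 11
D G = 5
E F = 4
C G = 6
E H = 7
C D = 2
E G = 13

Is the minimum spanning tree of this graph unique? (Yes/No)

Yes

Sort edges by weight, then run Kruskal:
C D (2): add. Components now {C,D} {E} {F} {G} {H}
E F (4): add. Components now {C,D} {E,F} {G} {H}
D G (5): add. Components now {C,D,G} {E,F} {H}
C G (6): skip — C and G already connected.
E H (7): add. Components now {C,D,G} {E,F,H}
G H (8): add. Components now {C,D,E,F,G,H}
Every non-tree edge has weight strictly greater than the heaviest edge on the tree path between its endpoints, so the MST is unique.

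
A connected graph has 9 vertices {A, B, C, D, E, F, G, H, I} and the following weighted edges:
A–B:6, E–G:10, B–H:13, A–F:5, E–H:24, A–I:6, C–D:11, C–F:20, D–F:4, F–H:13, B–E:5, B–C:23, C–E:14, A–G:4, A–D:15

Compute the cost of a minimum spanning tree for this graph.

Sort edges by weight, then run Kruskal:
A–G (4): add — endpoints in different components.
D–F (4): add — endpoints in different components.
A–F (5): add — endpoints in different components.
B–E (5): add — endpoints in different components.
A–B (6): add — endpoints in different components.
A–I (6): add — endpoints in different components.
E–G (10): skip — E and G already connected.
C–D (11): add — endpoints in different components.
B–H (13): add — endpoints in different components.
MST edges: A–G, D–F, A–F, B–E, A–B, A–I, C–D, B–H; total weight 4+4+5+5+6+6+11+13 = 54.

54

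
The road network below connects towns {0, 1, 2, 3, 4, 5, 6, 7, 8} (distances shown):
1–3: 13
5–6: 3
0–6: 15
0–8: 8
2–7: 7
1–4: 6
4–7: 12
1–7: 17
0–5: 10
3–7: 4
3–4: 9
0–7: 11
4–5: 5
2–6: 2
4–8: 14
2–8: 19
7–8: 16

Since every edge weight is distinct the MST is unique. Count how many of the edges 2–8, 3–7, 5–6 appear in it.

2

Sort edges by weight, then run Kruskal:
2–6 (2): add — endpoints in different components.
5–6 (3): add — endpoints in different components.
3–7 (4): add — endpoints in different components.
4–5 (5): add — endpoints in different components.
1–4 (6): add — endpoints in different components.
2–7 (7): add — endpoints in different components.
0–8 (8): add — endpoints in different components.
3–4 (9): skip — 3 and 4 already connected.
0–5 (10): add — endpoints in different components.
MST edge set: {2–6, 5–6, 3–7, 4–5, 1–4, 2–7, 0–8, 0–5}.
Of the listed edges, {3–7, 5–6} are in the MST → 2.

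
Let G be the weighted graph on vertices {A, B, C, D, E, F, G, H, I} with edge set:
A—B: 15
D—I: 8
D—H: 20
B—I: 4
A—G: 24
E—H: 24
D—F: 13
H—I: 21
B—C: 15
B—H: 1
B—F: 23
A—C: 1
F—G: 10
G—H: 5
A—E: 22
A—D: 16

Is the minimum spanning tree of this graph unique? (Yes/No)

Kruskal: consider edges lightest-first.
A—C (1): add — endpoints in different components.
B—H (1): add — endpoints in different components.
B—I (4): add — endpoints in different components.
G—H (5): add — endpoints in different components.
D—I (8): add — endpoints in different components.
F—G (10): add — endpoints in different components.
D—F (13): skip — D and F already connected.
A—B (15): add — endpoints in different components.
B—C (15): skip — B and C already connected.
A—D (16): skip — A and D already connected.
D—H (20): skip — D and H already connected.
H—I (21): skip — H and I already connected.
A—E (22): add — endpoints in different components.
Non-tree edge B—C has weight 15, equal to the heaviest edge on its tree cycle — swapping gives another MST of the same weight. Not unique.

No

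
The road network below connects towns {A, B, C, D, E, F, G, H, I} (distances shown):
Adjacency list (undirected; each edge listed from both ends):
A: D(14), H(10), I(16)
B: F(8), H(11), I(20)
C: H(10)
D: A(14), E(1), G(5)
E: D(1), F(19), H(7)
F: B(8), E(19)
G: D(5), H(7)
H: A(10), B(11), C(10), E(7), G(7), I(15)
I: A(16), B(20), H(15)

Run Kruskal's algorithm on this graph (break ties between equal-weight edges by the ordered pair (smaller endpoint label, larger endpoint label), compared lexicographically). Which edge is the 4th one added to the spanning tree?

B-F

Kruskal's algorithm — process edges by increasing weight (ties by edge label):
D–E (1): add — endpoints in different components.
D–G (5): add — endpoints in different components.
E–H (7): add — endpoints in different components.
G–H (7): skip — G and H already connected.
B–F (8): add — endpoints in different components.
A–H (10): add — endpoints in different components.
C–H (10): add — endpoints in different components.
B–H (11): add — endpoints in different components.
A–D (14): skip — A and D already connected.
H–I (15): add — endpoints in different components.
The 4th edge added is B–F.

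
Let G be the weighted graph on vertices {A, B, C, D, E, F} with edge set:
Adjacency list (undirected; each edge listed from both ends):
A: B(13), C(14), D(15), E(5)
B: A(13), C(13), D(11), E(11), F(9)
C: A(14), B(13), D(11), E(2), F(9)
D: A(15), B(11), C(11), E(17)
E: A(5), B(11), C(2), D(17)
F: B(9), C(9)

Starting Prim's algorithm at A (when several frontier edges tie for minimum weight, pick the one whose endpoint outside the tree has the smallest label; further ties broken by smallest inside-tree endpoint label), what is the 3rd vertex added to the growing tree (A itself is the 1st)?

C

Grow the tree from A using Prim:
Step 1: frontier [A–E 5, A–B 13, A–C 14, A–D 15] → take A–E (5); add E.
Step 2: frontier [A–B 13, A–C 14, A–D 15, C–E 2, B–E 11, D–E 17] → take C–E (2); add C.
Step 3: frontier [A–B 13, A–D 15, C–F 9, C–D 11, B–C 13, B–E 11, D–E 17] → take C–F (9); add F.
Step 4: frontier [A–B 13, A–D 15, C–D 11, B–C 13, B–E 11, D–E 17, B–F 9] → take B–F (9); add B.
Step 5: frontier [A–D 15, B–D 11, C–D 11, D–E 17] → take B–D (11); add D.
Vertex order: A, E, C, F, B, D. The 3rd vertex is C.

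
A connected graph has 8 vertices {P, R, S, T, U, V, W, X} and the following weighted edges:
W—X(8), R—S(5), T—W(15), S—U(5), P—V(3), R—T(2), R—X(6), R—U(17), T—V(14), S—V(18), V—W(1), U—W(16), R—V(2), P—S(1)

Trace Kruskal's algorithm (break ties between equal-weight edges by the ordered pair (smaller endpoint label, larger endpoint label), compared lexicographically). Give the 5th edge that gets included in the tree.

Sort edges by weight, then run Kruskal:
P—S (1): add — endpoints in different components.
V—W (1): add — endpoints in different components.
R—T (2): add — endpoints in different components.
R—V (2): add — endpoints in different components.
P—V (3): add — endpoints in different components.
R—S (5): skip — R and S already connected.
S—U (5): add — endpoints in different components.
R—X (6): add — endpoints in different components.
The 5th edge added is P—V.

P-V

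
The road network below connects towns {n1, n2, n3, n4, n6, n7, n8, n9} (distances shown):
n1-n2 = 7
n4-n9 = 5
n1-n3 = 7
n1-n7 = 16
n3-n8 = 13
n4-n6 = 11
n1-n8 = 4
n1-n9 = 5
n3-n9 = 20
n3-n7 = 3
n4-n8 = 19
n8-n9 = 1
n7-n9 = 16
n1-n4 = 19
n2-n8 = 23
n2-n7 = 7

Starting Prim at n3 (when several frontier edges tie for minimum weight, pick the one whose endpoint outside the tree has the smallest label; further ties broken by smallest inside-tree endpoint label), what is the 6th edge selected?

n1-n2

Prim, starting at n3.
Step 1: cheapest edge leaving the tree is n3-n7 (3); add n7.
Step 2: cheapest edge leaving the tree is n1-n3 (7); add n1.
Step 3: cheapest edge leaving the tree is n1-n8 (4); add n8.
Step 4: cheapest edge leaving the tree is n8-n9 (1); add n9.
Step 5: cheapest edge leaving the tree is n4-n9 (5); add n4.
Step 6: cheapest edge leaving the tree is n1-n2 (7); add n2.
Step 7: cheapest edge leaving the tree is n4-n6 (11); add n6.
The 6th edge added is n1-n2.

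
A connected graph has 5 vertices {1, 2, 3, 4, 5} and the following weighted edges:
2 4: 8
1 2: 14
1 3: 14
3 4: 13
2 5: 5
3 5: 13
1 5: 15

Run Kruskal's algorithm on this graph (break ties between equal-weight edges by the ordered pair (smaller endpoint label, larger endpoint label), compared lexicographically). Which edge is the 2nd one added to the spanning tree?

2-4

Kruskal's algorithm — process edges by increasing weight (ties by edge label):
2 5 (5): add — endpoints in different components.
2 4 (8): add — endpoints in different components.
3 4 (13): add — endpoints in different components.
3 5 (13): skip — 3 and 5 already connected.
1 2 (14): add — endpoints in different components.
The 2nd edge added is 2 4.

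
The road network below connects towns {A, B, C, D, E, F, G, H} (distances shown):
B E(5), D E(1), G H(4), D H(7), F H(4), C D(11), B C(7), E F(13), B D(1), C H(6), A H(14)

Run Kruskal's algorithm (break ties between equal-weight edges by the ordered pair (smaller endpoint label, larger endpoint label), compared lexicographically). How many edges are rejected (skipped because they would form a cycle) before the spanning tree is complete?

4

Kruskal's algorithm — process edges by increasing weight (ties by edge label):
B D (1): add — endpoints in different components.
D E (1): add — endpoints in different components.
F H (4): add — endpoints in different components.
G H (4): add — endpoints in different components.
B E (5): skip — B and E already connected.
C H (6): add — endpoints in different components.
B C (7): add — endpoints in different components.
D H (7): skip — D and H already connected.
C D (11): skip — C and D already connected.
E F (13): skip — E and F already connected.
A H (14): add — endpoints in different components.
Edges rejected before the tree was complete: 4.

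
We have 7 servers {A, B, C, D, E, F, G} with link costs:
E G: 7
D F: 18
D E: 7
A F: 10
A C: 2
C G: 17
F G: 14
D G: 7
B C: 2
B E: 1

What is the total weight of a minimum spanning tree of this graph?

29

Grow the tree from B using Prim:
Step 1: frontier [B E 1, B C 2] → take B E (1); add E.
Step 2: frontier [B C 2, D E 7, E G 7] → take B C (2); add C.
Step 3: frontier [A C 2, C G 17, D E 7, E G 7] → take A C (2); add A.
Step 4: frontier [A F 10, C G 17, D E 7, E G 7] → take D E (7); add D.
Step 5: frontier [A F 10, C G 17, D G 7, D F 18, E G 7] → take D G (7); add G.
Step 6: frontier [A F 10, D F 18, F G 14] → take A F (10); add F.
MST edges: B E, B C, A C, D E, D G, A F; total weight 1+2+2+7+7+10 = 29.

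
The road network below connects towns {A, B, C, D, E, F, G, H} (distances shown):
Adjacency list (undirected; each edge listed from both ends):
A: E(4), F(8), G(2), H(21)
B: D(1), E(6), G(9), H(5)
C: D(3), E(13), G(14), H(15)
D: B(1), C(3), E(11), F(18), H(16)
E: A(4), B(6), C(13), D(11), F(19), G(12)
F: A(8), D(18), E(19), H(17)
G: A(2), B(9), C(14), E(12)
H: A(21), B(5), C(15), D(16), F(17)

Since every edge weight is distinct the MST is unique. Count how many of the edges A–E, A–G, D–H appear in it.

Kruskal: consider edges lightest-first.
B–D (1): add — endpoints in different components.
A–G (2): add — endpoints in different components.
C–D (3): add — endpoints in different components.
A–E (4): add — endpoints in different components.
B–H (5): add — endpoints in different components.
B–E (6): add — endpoints in different components.
A–F (8): add — endpoints in different components.
MST edge set: {B–D, A–G, C–D, A–E, B–H, B–E, A–F}.
Of the listed edges, {A–E, A–G} are in the MST → 2.

2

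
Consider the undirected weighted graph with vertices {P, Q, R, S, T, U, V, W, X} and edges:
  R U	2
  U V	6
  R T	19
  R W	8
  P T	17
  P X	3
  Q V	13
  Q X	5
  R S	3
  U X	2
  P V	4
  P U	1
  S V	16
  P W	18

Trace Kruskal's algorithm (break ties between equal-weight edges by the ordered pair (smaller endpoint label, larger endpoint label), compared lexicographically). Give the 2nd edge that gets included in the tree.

R-U

Kruskal's algorithm — process edges by increasing weight (ties by edge label):
P U (1): add — endpoints in different components.
R U (2): add — endpoints in different components.
U X (2): add — endpoints in different components.
P X (3): skip — P and X already connected.
R S (3): add — endpoints in different components.
P V (4): add — endpoints in different components.
Q X (5): add — endpoints in different components.
U V (6): skip — V and U already connected.
R W (8): add — endpoints in different components.
Q V (13): skip — V and Q already connected.
S V (16): skip — V and S already connected.
P T (17): add — endpoints in different components.
The 2nd edge added is R U.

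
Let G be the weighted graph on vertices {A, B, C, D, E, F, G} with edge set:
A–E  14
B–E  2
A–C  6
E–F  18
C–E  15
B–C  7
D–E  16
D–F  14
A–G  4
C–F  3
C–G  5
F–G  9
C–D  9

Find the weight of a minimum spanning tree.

30

Sort edges by weight, then run Kruskal:
B–E (2): add. Components now {A} {B,E} {C} {D} {F} {G}
C–F (3): add. Components now {A} {B,E} {C,F} {D} {G}
A–G (4): add. Components now {A,G} {B,E} {C,F} {D}
C–G (5): add. Components now {A,C,F,G} {B,E} {D}
A–C (6): skip — A and C already connected.
B–C (7): add. Components now {A,B,C,E,F,G} {D}
C–D (9): add. Components now {A,B,C,D,E,F,G}
MST edges: B–E, C–F, A–G, C–G, B–C, C–D; total weight 2+3+4+5+7+9 = 30.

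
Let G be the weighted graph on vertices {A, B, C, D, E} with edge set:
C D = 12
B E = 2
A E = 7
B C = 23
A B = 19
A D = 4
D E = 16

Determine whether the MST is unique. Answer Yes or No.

Kruskal's algorithm — process edges by increasing weight (ties by edge label):
B E (2): add — endpoints in different components.
A D (4): add — endpoints in different components.
A E (7): add — endpoints in different components.
C D (12): add — endpoints in different components.
Every non-tree edge has weight strictly greater than the heaviest edge on the tree path between its endpoints, so the MST is unique.

Yes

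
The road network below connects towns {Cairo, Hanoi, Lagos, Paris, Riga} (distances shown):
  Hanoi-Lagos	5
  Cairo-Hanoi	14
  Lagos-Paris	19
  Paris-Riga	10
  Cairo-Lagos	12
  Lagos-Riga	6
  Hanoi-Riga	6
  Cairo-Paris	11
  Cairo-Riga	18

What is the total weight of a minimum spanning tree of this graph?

32

Prim, starting at Hanoi.
Step 1: cheapest edge leaving the tree is Hanoi-Lagos (5); add Lagos.
Step 2: cheapest edge leaving the tree is Hanoi-Riga (6); add Riga.
Step 3: cheapest edge leaving the tree is Paris-Riga (10); add Paris.
Step 4: cheapest edge leaving the tree is Cairo-Paris (11); add Cairo.
MST edges: Hanoi-Lagos, Hanoi-Riga, Paris-Riga, Cairo-Paris; total weight 5+6+10+11 = 32.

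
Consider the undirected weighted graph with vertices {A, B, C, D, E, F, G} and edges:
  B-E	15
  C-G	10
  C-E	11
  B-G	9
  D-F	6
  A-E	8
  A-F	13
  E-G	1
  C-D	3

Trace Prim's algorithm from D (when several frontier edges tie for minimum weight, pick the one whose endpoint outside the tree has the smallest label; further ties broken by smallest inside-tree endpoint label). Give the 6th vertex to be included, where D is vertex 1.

Prim, starting at D.
Step 1: frontier [C-D 3, D-F 6] → take C-D (3); add C.
Step 2: frontier [C-G 10, C-E 11, D-F 6] → take D-F (6); add F.
Step 3: frontier [C-G 10, C-E 11, A-F 13] → take C-G (10); add G.
Step 4: frontier [C-E 11, A-F 13, E-G 1, B-G 9] → take E-G (1); add E.
Step 5: frontier [A-E 8, B-E 15, A-F 13, B-G 9] → take A-E (8); add A.
Step 6: frontier [B-E 15, B-G 9] → take B-G (9); add B.
Vertex order: D, C, F, G, E, A, B. The 6th vertex is A.

A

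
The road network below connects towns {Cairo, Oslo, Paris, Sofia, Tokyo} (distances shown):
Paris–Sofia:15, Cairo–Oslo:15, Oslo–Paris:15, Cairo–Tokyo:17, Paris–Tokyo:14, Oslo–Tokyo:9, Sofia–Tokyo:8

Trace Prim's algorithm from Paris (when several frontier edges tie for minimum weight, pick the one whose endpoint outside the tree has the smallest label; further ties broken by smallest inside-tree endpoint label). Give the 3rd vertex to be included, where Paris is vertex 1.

Prim, starting at Paris.
Step 1: cheapest edge leaving the tree is Paris–Tokyo (14); add Tokyo.
Step 2: cheapest edge leaving the tree is Sofia–Tokyo (8); add Sofia.
Step 3: cheapest edge leaving the tree is Oslo–Tokyo (9); add Oslo.
Step 4: cheapest edge leaving the tree is Cairo–Oslo (15); add Cairo.
Vertex order: Paris, Tokyo, Sofia, Oslo, Cairo. The 3rd vertex is Sofia.

Sofia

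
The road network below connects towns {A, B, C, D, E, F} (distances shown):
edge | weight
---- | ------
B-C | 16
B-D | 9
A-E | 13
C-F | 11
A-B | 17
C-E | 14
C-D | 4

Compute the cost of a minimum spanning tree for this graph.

Kruskal: consider edges lightest-first.
C-D (4): add — endpoints in different components.
B-D (9): add — endpoints in different components.
C-F (11): add — endpoints in different components.
A-E (13): add — endpoints in different components.
C-E (14): add — endpoints in different components.
MST edges: C-D, B-D, C-F, A-E, C-E; total weight 4+9+11+13+14 = 51.

51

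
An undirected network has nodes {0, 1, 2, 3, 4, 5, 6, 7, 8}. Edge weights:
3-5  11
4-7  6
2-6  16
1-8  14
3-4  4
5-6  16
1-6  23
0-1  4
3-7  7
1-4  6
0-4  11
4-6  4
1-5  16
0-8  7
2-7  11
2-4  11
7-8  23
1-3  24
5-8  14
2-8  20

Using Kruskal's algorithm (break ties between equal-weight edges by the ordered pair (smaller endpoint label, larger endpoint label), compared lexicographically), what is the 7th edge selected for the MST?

2-4

Kruskal: consider edges lightest-first.
0-1 (4): add — endpoints in different components.
3-4 (4): add — endpoints in different components.
4-6 (4): add — endpoints in different components.
1-4 (6): add — endpoints in different components.
4-7 (6): add — endpoints in different components.
0-8 (7): add — endpoints in different components.
3-7 (7): skip — 3 and 7 already connected.
0-4 (11): skip — 0 and 4 already connected.
2-4 (11): add — endpoints in different components.
2-7 (11): skip — 2 and 7 already connected.
3-5 (11): add — endpoints in different components.
The 7th edge added is 2-4.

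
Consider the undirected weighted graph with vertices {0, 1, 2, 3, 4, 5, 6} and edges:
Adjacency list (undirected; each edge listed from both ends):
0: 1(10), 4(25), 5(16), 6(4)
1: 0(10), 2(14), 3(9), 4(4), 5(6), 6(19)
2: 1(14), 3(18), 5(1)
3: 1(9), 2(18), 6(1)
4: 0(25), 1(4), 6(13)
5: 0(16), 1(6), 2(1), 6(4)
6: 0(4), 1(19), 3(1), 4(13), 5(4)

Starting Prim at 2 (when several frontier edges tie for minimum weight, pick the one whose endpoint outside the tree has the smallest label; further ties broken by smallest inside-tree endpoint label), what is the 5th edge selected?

Grow the tree from 2 using Prim:
Step 1: cheapest edge leaving the tree is 2—5 (1); add 5.
Step 2: cheapest edge leaving the tree is 5—6 (4); add 6.
Step 3: cheapest edge leaving the tree is 3—6 (1); add 3.
Step 4: cheapest edge leaving the tree is 0—6 (4); add 0.
Step 5: cheapest edge leaving the tree is 1—5 (6); add 1.
Step 6: cheapest edge leaving the tree is 1—4 (4); add 4.
The 5th edge added is 1—5.

1-5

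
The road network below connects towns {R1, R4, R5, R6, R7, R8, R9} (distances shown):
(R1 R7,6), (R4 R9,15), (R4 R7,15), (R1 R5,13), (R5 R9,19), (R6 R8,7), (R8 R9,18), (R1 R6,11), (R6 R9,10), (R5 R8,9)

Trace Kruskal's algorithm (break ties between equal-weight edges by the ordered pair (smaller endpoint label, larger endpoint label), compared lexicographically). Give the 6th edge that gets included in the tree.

R4-R7

Sort edges by weight, then run Kruskal:
R1 R7 (6): add — endpoints in different components.
R6 R8 (7): add — endpoints in different components.
R5 R8 (9): add — endpoints in different components.
R6 R9 (10): add — endpoints in different components.
R1 R6 (11): add — endpoints in different components.
R1 R5 (13): skip — R5 and R1 already connected.
R4 R7 (15): add — endpoints in different components.
The 6th edge added is R4 R7.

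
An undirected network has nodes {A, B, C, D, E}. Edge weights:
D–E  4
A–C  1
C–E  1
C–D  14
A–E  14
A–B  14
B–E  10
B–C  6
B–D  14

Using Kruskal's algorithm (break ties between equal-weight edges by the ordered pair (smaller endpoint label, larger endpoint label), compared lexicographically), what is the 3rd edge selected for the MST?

Sort edges by weight, then run Kruskal:
A–C (1): add — endpoints in different components.
C–E (1): add — endpoints in different components.
D–E (4): add — endpoints in different components.
B–C (6): add — endpoints in different components.
The 3rd edge added is D–E.

D-E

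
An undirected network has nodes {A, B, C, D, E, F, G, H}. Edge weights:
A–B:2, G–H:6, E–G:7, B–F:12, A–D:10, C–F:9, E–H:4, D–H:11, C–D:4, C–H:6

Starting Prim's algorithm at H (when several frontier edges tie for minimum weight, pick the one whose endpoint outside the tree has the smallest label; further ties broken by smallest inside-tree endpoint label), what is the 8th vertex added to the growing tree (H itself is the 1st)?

Prim, starting at H.
Step 1: cheapest edge leaving the tree is E–H (4); add E.
Step 2: cheapest edge leaving the tree is C–H (6); add C.
Step 3: cheapest edge leaving the tree is C–D (4); add D.
Step 4: cheapest edge leaving the tree is G–H (6); add G.
Step 5: cheapest edge leaving the tree is C–F (9); add F.
Step 6: cheapest edge leaving the tree is A–D (10); add A.
Step 7: cheapest edge leaving the tree is A–B (2); add B.
Vertex order: H, E, C, D, G, F, A, B. The 8th vertex is B.

B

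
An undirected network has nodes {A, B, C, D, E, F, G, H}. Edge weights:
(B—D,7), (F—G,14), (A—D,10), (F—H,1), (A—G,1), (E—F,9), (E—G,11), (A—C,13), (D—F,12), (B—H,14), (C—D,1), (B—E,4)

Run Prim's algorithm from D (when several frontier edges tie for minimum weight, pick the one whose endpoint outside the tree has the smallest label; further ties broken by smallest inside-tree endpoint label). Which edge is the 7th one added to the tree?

A-G

Prim's algorithm from D:
Step 1: cheapest edge leaving the tree is C—D (1); add C.
Step 2: cheapest edge leaving the tree is B—D (7); add B.
Step 3: cheapest edge leaving the tree is B—E (4); add E.
Step 4: cheapest edge leaving the tree is E—F (9); add F.
Step 5: cheapest edge leaving the tree is F—H (1); add H.
Step 6: cheapest edge leaving the tree is A—D (10); add A.
Step 7: cheapest edge leaving the tree is A—G (1); add G.
The 7th edge added is A—G.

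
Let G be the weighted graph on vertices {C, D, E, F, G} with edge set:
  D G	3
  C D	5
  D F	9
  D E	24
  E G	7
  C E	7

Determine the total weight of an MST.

24

Prim, starting at C.
Step 1: frontier [C D 5, C E 7] → take C D (5); add D.
Step 2: frontier [C E 7, D G 3, D F 9, D E 24] → take D G (3); add G.
Step 3: frontier [C E 7, D F 9, D E 24, E G 7] → take C E (7); add E.
Step 4: frontier [D F 9] → take D F (9); add F.
MST edges: C D, D G, C E, D F; total weight 5+3+7+9 = 24.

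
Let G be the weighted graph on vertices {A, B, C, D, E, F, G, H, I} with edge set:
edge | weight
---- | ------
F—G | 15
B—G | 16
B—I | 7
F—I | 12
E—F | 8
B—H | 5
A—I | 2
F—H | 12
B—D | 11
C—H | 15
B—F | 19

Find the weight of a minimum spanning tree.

Prim's algorithm from G:
Step 1: cheapest edge leaving the tree is F—G (15); add F.
Step 2: cheapest edge leaving the tree is E—F (8); add E.
Step 3: cheapest edge leaving the tree is F—H (12); add H.
Step 4: cheapest edge leaving the tree is B—H (5); add B.
Step 5: cheapest edge leaving the tree is B—I (7); add I.
Step 6: cheapest edge leaving the tree is A—I (2); add A.
Step 7: cheapest edge leaving the tree is B—D (11); add D.
Step 8: cheapest edge leaving the tree is C—H (15); add C.
MST edges: F—G, E—F, F—H, B—H, B—I, A—I, B—D, C—H; total weight 15+8+12+5+7+2+11+15 = 75.

75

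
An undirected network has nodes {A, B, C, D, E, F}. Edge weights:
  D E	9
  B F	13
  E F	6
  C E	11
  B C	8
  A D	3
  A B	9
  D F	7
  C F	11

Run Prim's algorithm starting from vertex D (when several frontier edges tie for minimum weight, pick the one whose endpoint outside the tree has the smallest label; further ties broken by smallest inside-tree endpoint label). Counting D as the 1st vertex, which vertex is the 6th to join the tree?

Prim, starting at D.
Step 1: cheapest edge leaving the tree is A D (3); add A.
Step 2: cheapest edge leaving the tree is D F (7); add F.
Step 3: cheapest edge leaving the tree is E F (6); add E.
Step 4: cheapest edge leaving the tree is A B (9); add B.
Step 5: cheapest edge leaving the tree is B C (8); add C.
Vertex order: D, A, F, E, B, C. The 6th vertex is C.

C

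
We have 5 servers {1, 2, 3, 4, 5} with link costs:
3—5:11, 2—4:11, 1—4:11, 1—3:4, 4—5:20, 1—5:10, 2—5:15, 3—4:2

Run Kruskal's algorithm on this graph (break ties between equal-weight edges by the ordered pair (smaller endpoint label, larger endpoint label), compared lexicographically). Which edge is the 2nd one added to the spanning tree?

1-3

Kruskal: consider edges lightest-first.
3—4 (2): add. Components now {1} {2} {3,4} {5}
1—3 (4): add. Components now {1,3,4} {2} {5}
1—5 (10): add. Components now {1,3,4,5} {2}
1—4 (11): skip — 1 and 4 already connected.
2—4 (11): add. Components now {1,2,3,4,5}
The 2nd edge added is 1—3.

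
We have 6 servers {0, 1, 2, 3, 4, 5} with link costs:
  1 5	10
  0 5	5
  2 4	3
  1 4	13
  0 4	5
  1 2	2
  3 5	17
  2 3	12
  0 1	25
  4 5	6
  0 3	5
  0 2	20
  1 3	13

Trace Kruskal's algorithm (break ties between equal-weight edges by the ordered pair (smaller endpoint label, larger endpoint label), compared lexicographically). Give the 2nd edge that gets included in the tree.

Kruskal's algorithm — process edges by increasing weight (ties by edge label):
1 2 (2): add — endpoints in different components.
2 4 (3): add — endpoints in different components.
0 3 (5): add — endpoints in different components.
0 4 (5): add — endpoints in different components.
0 5 (5): add — endpoints in different components.
The 2nd edge added is 2 4.

2-4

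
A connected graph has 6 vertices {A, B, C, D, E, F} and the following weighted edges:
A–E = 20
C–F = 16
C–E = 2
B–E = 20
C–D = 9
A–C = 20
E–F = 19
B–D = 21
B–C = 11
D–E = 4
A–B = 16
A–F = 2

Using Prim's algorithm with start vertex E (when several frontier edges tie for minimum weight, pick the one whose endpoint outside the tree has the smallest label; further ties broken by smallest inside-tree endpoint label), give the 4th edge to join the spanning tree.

Grow the tree from E using Prim:
Step 1: cheapest edge leaving the tree is C–E (2); add C.
Step 2: cheapest edge leaving the tree is D–E (4); add D.
Step 3: cheapest edge leaving the tree is B–C (11); add B.
Step 4: cheapest edge leaving the tree is A–B (16); add A.
Step 5: cheapest edge leaving the tree is A–F (2); add F.
The 4th edge added is A–B.

A-B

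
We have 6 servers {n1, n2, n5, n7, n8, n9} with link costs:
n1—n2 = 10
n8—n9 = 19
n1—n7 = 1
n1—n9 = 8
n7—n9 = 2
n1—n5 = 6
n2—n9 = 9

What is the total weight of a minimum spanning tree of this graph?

Prim, starting at n1.
Step 1: cheapest edge leaving the tree is n1—n7 (1); add n7.
Step 2: cheapest edge leaving the tree is n7—n9 (2); add n9.
Step 3: cheapest edge leaving the tree is n1—n5 (6); add n5.
Step 4: cheapest edge leaving the tree is n2—n9 (9); add n2.
Step 5: cheapest edge leaving the tree is n8—n9 (19); add n8.
MST edges: n1—n7, n7—n9, n1—n5, n2—n9, n8—n9; total weight 1+2+6+9+19 = 37.

37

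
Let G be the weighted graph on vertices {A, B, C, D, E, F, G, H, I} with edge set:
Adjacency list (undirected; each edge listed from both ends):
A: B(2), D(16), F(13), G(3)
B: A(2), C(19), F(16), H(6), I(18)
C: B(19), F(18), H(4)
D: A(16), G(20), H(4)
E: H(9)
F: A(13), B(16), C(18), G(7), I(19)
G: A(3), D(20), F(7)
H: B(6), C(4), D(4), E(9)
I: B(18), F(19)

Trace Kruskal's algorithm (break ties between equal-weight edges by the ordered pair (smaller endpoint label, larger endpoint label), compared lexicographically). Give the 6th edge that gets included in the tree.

F-G

Kruskal: consider edges lightest-first.
A–B (2): add — endpoints in different components.
A–G (3): add — endpoints in different components.
C–H (4): add — endpoints in different components.
D–H (4): add — endpoints in different components.
B–H (6): add — endpoints in different components.
F–G (7): add — endpoints in different components.
E–H (9): add — endpoints in different components.
A–F (13): skip — A and F already connected.
A–D (16): skip — A and D already connected.
B–F (16): skip — B and F already connected.
B–I (18): add — endpoints in different components.
The 6th edge added is F–G.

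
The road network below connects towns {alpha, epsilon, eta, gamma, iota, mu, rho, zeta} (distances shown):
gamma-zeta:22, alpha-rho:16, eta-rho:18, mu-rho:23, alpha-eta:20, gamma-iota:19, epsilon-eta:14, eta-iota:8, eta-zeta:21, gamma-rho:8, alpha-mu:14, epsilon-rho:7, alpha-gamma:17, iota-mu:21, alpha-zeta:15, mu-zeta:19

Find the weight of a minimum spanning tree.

Kruskal's algorithm — process edges by increasing weight (ties by edge label):
epsilon-rho (7): add — endpoints in different components.
eta-iota (8): add — endpoints in different components.
gamma-rho (8): add — endpoints in different components.
alpha-mu (14): add — endpoints in different components.
epsilon-eta (14): add — endpoints in different components.
alpha-zeta (15): add — endpoints in different components.
alpha-rho (16): add — endpoints in different components.
MST edges: epsilon-rho, eta-iota, gamma-rho, alpha-mu, epsilon-eta, alpha-zeta, alpha-rho; total weight 7+8+8+14+14+15+16 = 82.

82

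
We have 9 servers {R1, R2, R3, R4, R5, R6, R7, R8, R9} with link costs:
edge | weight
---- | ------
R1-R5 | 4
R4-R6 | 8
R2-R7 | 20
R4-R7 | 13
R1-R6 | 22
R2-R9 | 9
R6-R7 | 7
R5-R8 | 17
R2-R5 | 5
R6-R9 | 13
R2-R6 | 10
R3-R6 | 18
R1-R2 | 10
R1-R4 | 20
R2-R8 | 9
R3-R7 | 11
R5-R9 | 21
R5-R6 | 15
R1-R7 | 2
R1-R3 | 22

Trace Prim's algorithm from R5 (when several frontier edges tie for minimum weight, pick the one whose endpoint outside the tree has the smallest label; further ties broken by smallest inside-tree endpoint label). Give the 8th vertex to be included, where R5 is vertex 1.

R9

Grow the tree from R5 using Prim:
Step 1: cheapest edge leaving the tree is R1-R5 (4); add R1.
Step 2: cheapest edge leaving the tree is R1-R7 (2); add R7.
Step 3: cheapest edge leaving the tree is R2-R5 (5); add R2.
Step 4: cheapest edge leaving the tree is R6-R7 (7); add R6.
Step 5: cheapest edge leaving the tree is R4-R6 (8); add R4.
Step 6: cheapest edge leaving the tree is R2-R8 (9); add R8.
Step 7: cheapest edge leaving the tree is R2-R9 (9); add R9.
Step 8: cheapest edge leaving the tree is R3-R7 (11); add R3.
Vertex order: R5, R1, R7, R2, R6, R4, R8, R9, R3. The 8th vertex is R9.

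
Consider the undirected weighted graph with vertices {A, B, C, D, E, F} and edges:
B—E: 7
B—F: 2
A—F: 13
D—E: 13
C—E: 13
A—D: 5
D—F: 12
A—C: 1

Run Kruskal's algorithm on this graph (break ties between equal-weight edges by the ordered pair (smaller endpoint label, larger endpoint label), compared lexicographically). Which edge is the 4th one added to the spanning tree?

Kruskal's algorithm — process edges by increasing weight (ties by edge label):
A—C (1): add — endpoints in different components.
B—F (2): add — endpoints in different components.
A—D (5): add — endpoints in different components.
B—E (7): add — endpoints in different components.
D—F (12): add — endpoints in different components.
The 4th edge added is B—E.

B-E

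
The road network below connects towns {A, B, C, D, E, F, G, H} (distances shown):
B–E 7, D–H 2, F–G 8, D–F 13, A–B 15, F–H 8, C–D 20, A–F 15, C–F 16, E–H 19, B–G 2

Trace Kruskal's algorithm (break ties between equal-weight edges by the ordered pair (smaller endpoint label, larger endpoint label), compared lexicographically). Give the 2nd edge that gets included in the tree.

Kruskal: consider edges lightest-first.
B–G (2): add — endpoints in different components.
D–H (2): add — endpoints in different components.
B–E (7): add — endpoints in different components.
F–G (8): add — endpoints in different components.
F–H (8): add — endpoints in different components.
D–F (13): skip — D and F already connected.
A–B (15): add — endpoints in different components.
A–F (15): skip — A and F already connected.
C–F (16): add — endpoints in different components.
The 2nd edge added is D–H.

D-H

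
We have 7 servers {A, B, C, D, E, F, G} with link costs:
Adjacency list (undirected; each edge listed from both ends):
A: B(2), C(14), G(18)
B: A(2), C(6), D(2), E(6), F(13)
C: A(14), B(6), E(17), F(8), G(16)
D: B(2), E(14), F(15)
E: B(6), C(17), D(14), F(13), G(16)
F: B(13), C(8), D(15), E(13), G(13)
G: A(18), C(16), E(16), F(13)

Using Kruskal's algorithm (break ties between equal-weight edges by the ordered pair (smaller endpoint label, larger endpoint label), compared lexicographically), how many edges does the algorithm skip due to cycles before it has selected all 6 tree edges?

Kruskal's algorithm — process edges by increasing weight (ties by edge label):
A—B (2): add — endpoints in different components.
B—D (2): add — endpoints in different components.
B—C (6): add — endpoints in different components.
B—E (6): add — endpoints in different components.
C—F (8): add — endpoints in different components.
B—F (13): skip — B and F already connected.
E—F (13): skip — E and F already connected.
F—G (13): add — endpoints in different components.
Edges rejected before the tree was complete: 2.

2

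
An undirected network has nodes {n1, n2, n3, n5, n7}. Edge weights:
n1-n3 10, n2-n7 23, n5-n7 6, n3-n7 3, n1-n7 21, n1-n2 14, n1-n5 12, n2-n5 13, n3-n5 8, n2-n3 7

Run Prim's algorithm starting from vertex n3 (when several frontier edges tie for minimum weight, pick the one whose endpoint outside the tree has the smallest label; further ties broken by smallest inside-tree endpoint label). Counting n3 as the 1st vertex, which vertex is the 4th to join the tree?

Grow the tree from n3 using Prim:
Step 1: frontier [n3-n7 3, n2-n3 7, n3-n5 8, n1-n3 10] → take n3-n7 (3); add n7.
Step 2: frontier [n2-n3 7, n3-n5 8, n1-n3 10, n5-n7 6, n1-n7 21, n2-n7 23] → take n5-n7 (6); add n5.
Step 3: frontier [n2-n3 7, n1-n3 10, n1-n5 12, n2-n5 13, n1-n7 21, n2-n7 23] → take n2-n3 (7); add n2.
Step 4: frontier [n1-n2 14, n1-n3 10, n1-n5 12, n1-n7 21] → take n1-n3 (10); add n1.
Vertex order: n3, n7, n5, n2, n1. The 4th vertex is n2.

n2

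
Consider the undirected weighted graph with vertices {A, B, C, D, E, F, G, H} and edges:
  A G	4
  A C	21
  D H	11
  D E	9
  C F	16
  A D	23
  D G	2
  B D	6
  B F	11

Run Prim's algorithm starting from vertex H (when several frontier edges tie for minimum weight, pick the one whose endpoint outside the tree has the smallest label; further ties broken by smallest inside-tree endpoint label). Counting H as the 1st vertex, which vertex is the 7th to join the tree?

Prim's algorithm from H:
Step 1: frontier [D H 11] → take D H (11); add D.
Step 2: frontier [D G 2, B D 6, D E 9, A D 23] → take D G (2); add G.
Step 3: frontier [B D 6, D E 9, A D 23, A G 4] → take A G (4); add A.
Step 4: frontier [A C 21, B D 6, D E 9] → take B D (6); add B.
Step 5: frontier [A C 21, B F 11, D E 9] → take D E (9); add E.
Step 6: frontier [A C 21, B F 11] → take B F (11); add F.
Step 7: frontier [A C 21, C F 16] → take C F (16); add C.
Vertex order: H, D, G, A, B, E, F, C. The 7th vertex is F.

F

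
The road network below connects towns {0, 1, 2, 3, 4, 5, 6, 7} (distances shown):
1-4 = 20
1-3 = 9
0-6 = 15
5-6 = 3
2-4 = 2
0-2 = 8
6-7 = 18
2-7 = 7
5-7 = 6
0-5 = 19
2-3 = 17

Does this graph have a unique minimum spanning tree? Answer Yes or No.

Yes

Sort edges by weight, then run Kruskal:
2-4 (2): add — endpoints in different components.
5-6 (3): add — endpoints in different components.
5-7 (6): add — endpoints in different components.
2-7 (7): add — endpoints in different components.
0-2 (8): add — endpoints in different components.
1-3 (9): add — endpoints in different components.
0-6 (15): skip — 0 and 6 already connected.
2-3 (17): add — endpoints in different components.
Every non-tree edge has weight strictly greater than the heaviest edge on the tree path between its endpoints, so the MST is unique.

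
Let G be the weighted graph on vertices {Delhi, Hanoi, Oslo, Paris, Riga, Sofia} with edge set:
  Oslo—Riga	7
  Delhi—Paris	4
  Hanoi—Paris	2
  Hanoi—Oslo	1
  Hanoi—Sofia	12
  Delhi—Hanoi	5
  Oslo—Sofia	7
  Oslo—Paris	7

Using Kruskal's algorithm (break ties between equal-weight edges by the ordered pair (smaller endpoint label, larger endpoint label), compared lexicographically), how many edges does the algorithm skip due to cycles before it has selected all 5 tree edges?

2

Kruskal: consider edges lightest-first.
Hanoi—Oslo (1): add. Components now {Paris} {Delhi} {Sofia} {Hanoi,Oslo} {Riga}
Hanoi—Paris (2): add. Components now {Hanoi,Oslo,Paris} {Delhi} {Sofia} {Riga}
Delhi—Paris (4): add. Components now {Delhi,Hanoi,Oslo,Paris} {Sofia} {Riga}
Delhi—Hanoi (5): skip — Delhi and Hanoi already connected.
Oslo—Paris (7): skip — Paris and Oslo already connected.
Oslo—Riga (7): add. Components now {Delhi,Hanoi,Oslo,Paris,Riga} {Sofia}
Oslo—Sofia (7): add. Components now {Delhi,Hanoi,Oslo,Paris,Riga,Sofia}
Edges rejected before the tree was complete: 2.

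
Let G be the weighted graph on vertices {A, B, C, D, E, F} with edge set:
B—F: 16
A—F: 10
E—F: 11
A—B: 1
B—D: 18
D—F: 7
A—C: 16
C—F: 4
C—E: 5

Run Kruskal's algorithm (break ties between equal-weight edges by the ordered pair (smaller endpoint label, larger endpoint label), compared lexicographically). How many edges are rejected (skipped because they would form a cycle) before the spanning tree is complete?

Kruskal: consider edges lightest-first.
A—B (1): add — endpoints in different components.
C—F (4): add — endpoints in different components.
C—E (5): add — endpoints in different components.
D—F (7): add — endpoints in different components.
A—F (10): add — endpoints in different components.
Edges rejected before the tree was complete: 0.

0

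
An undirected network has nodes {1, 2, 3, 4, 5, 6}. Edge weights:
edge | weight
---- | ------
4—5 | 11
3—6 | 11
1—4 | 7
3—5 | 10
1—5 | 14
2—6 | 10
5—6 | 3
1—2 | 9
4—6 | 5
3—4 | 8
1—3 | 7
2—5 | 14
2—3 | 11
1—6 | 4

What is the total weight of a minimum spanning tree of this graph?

28

Sort edges by weight, then run Kruskal:
5—6 (3): add — endpoints in different components.
1—6 (4): add — endpoints in different components.
4—6 (5): add — endpoints in different components.
1—3 (7): add — endpoints in different components.
1—4 (7): skip — 1 and 4 already connected.
3—4 (8): skip — 3 and 4 already connected.
1—2 (9): add — endpoints in different components.
MST edges: 5—6, 1—6, 4—6, 1—3, 1—2; total weight 3+4+5+7+9 = 28.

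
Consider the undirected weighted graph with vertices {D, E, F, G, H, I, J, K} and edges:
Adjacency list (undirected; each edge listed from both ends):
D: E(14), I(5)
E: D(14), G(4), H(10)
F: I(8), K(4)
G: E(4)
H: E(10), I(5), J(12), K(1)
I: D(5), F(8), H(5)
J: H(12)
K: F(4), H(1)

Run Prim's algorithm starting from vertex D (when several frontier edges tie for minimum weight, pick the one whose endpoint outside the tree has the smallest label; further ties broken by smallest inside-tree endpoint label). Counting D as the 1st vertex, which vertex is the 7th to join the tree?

G

Grow the tree from D using Prim:
Step 1: cheapest edge leaving the tree is D—I (5); add I.
Step 2: cheapest edge leaving the tree is H—I (5); add H.
Step 3: cheapest edge leaving the tree is H—K (1); add K.
Step 4: cheapest edge leaving the tree is F—K (4); add F.
Step 5: cheapest edge leaving the tree is E—H (10); add E.
Step 6: cheapest edge leaving the tree is E—G (4); add G.
Step 7: cheapest edge leaving the tree is H—J (12); add J.
Vertex order: D, I, H, K, F, E, G, J. The 7th vertex is G.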